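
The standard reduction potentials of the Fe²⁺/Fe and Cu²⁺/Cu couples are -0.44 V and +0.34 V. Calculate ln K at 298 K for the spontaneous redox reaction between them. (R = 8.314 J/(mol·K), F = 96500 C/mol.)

E°_cell = +0.34 − (-0.44) = 0.78 V, with n = 2 electrons transferred.
At equilibrium E = 0, so the Nernst equation gives ln K = nFE°/RT = (2)(96500)(0.78)/((8.314)(298)) = 60.76.

ln K = 60.8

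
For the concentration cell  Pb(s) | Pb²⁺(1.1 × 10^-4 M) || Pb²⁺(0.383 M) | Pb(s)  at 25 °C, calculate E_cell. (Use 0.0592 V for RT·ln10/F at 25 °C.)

Both half-cells are Pb²⁺/Pb, so E°_cell = 0. The concentrated side is the cathode; the cell reaction moves Pb²⁺ from high to low concentration with n = 2.
Q = [Pb²⁺]_dilute/[Pb²⁺]_conc = 1.1 × 10^-4/0.383 = 2.87 × 10^-4.
E = 0 − (0.0592/2) log Q = −(0.0592/2)(-3.542) = 0.1048 V.

0.10 V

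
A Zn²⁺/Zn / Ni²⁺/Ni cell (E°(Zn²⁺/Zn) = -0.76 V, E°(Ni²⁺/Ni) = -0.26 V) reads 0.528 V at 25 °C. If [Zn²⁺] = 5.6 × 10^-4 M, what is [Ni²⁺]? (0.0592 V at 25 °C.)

0.0049 M

From the Nernst equation, log Q = n(E° − E)/0.0592 = 2(0.50 − 0.528)/0.0592 = -0.946, so Q = 0.113.
With Q = [Zn²⁺]/[Ni²⁺] and the known concentrations, [Ni²⁺] in the denominator gives [Ni²⁺] = 0.0049 M.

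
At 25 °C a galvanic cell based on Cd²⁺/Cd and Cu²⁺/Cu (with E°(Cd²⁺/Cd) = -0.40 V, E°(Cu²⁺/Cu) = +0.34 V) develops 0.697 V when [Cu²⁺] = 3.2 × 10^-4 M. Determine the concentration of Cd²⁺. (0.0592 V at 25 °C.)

0.0091 M

From the Nernst equation, log Q = n(E° − E)/0.0592 = 2(0.74 − 0.697)/0.0592 = 1.453, so Q = 28.4.
With Q = [Cd²⁺]/[Cu²⁺] and the known concentrations, [Cd²⁺] in the numerator gives [Cd²⁺] = 0.0091 M.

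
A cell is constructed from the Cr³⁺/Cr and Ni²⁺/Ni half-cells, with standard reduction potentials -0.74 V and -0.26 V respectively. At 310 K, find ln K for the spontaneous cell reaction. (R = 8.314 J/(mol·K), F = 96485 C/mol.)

E°_cell = -0.26 − (-0.74) = 0.48 V, with n = 6 electrons transferred.
At equilibrium E = 0, so the Nernst equation gives ln K = nFE°/RT = (6)(96485)(0.48)/((8.314)(310)) = 107.82.

ln K = 107.8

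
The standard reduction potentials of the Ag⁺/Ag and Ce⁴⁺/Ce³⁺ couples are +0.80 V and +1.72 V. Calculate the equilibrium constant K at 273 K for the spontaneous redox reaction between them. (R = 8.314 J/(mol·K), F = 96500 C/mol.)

E°_cell = +1.72 − (+0.80) = 0.92 V, with n = 1 electron transferred.
At equilibrium E = 0, so the Nernst equation gives ln K = nFE°/RT = (1)(96500)(0.92)/((8.314)(273)) = 39.11.
K = e^39.11 = 9.7 × 10^16.

9.7 × 10^16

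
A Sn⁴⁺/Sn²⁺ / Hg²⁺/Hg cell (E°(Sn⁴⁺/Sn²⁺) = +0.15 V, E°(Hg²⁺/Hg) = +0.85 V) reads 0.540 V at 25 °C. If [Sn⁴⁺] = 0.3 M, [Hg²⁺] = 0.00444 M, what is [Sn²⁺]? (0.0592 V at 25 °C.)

From the Nernst equation, log Q = n(E° − E)/0.0592 = 2(0.70 − 0.540)/0.0592 = 5.405, so Q = 2.54 × 10^5.
With Q = [Sn⁴⁺]/([Sn²⁺]·[Hg²⁺]) and the known concentrations, [Sn²⁺] in the denominator gives [Sn²⁺] = 2.7 × 10^-4 M.

2.7 × 10^-4 M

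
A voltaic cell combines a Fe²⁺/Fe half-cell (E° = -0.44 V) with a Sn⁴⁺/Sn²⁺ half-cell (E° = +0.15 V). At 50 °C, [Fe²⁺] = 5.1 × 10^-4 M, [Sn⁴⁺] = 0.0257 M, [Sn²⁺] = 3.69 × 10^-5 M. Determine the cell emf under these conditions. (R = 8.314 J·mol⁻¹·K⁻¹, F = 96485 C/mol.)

The Sn⁴⁺/Sn²⁺ couple has the higher reduction potential and acts as the cathode, so E°_cell = +0.15 − (-0.44) = 0.59 V.
Balancing electrons gives n = 2; the reaction quotient is Q = [Fe²⁺]·[Sn²⁺]/[Sn⁴⁺] = 7.32 × 10^-7.
E = E° − (RT/nF) ln Q = 0.59 − (8.314×323)/(2×96485) × (-14.127) = 0.590 + 0.197 = 0.787 V.

0.787 V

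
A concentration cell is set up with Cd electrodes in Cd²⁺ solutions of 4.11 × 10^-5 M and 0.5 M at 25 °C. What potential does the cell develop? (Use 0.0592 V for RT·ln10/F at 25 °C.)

Both half-cells are Cd²⁺/Cd, so E°_cell = 0. The concentrated side is the cathode; the cell reaction moves Cd²⁺ from high to low concentration with n = 2.
Q = [Cd²⁺]_dilute/[Cd²⁺]_conc = 4.11 × 10^-5/0.5 = 8.22 × 10^-5.
E = 0 − (0.0592/2) log Q = −(0.0592/2)(-4.085) = 0.1209 V.

0.12 V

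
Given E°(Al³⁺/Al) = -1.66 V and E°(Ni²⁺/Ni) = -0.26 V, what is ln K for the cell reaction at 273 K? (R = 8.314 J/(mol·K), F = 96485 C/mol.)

E°_cell = -0.26 − (-1.66) = 1.40 V, with n = 6 electrons transferred.
At equilibrium E = 0, so the Nernst equation gives ln K = nFE°/RT = (6)(96485)(1.40)/((8.314)(273)) = 357.08.

ln K = 357.1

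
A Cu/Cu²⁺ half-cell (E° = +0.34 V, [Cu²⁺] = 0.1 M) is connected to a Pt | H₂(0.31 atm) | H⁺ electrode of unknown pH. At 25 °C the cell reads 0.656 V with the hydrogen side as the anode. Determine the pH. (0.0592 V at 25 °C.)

pH = 6.09

E°_cell = 0.34 V and n = 2.
log Q = n(E° − E)/0.0592 = 2×(0.34 − 0.656)/0.0592 = -10.676.
With Q = [H⁺]^2 / ([Cu²⁺]·P(H₂)), solving for [H⁺] gives log[H⁺] = -6.092, so pH = 6.09.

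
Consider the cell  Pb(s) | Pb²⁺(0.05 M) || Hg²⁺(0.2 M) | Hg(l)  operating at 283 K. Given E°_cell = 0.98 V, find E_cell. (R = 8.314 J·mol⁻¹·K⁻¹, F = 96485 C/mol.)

0.997 V

Balancing electrons gives n = 2; the reaction quotient is Q = [Pb²⁺]/[Hg²⁺] = 0.250.
E = E° − (RT/nF) ln Q = 0.98 − (8.314×283)/(2×96485) × (-1.386) = 0.980 + 0.017 = 0.997 V.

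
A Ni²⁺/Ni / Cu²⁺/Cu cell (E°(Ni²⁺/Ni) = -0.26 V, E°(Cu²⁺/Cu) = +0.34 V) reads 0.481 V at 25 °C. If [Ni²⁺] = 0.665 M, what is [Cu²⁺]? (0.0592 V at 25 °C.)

From the Nernst equation, log Q = n(E° − E)/0.0592 = 2(0.60 − 0.481)/0.0592 = 4.020, so Q = 1.05 × 10^4.
With Q = [Ni²⁺]/[Cu²⁺] and the known concentrations, [Cu²⁺] in the denominator gives [Cu²⁺] = 6.3 × 10^-5 M.

6.3 × 10^-5 M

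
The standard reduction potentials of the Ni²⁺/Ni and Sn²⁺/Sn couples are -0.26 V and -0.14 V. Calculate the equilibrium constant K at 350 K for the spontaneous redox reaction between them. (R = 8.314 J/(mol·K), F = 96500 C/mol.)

2900

E°_cell = -0.14 − (-0.26) = 0.12 V, with n = 2 electrons transferred.
At equilibrium E = 0, so the Nernst equation gives ln K = nFE°/RT = (2)(96500)(0.12)/((8.314)(350)) = 7.96.
K = e^7.96 = 2900.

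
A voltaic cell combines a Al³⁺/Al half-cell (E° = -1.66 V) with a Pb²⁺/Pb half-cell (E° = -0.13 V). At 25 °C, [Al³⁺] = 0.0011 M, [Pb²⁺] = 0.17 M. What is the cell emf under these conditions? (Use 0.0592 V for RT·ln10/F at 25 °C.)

1.57 V

The Pb²⁺/Pb couple has the higher reduction potential and acts as the cathode, so E°_cell = -0.13 − (-1.66) = 1.53 V.
Balancing electrons gives n = 6; the reaction quotient is Q = [Al³⁺]^2/[Pb²⁺]^3 = 2.46 × 10^-4.
At 25 °C, E = E° − (0.0592/n) log Q = 1.53 − (0.0592/6)(-3.609) = 1.530 + 0.036 = 1.566 V.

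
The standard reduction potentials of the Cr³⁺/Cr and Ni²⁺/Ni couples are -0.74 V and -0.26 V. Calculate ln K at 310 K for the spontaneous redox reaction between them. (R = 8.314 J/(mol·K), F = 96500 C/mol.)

E°_cell = -0.26 − (-0.74) = 0.48 V, with n = 6 electrons transferred.
At equilibrium E = 0, so the Nernst equation gives ln K = nFE°/RT = (6)(96500)(0.48)/((8.314)(310)) = 107.83.

ln K = 107.8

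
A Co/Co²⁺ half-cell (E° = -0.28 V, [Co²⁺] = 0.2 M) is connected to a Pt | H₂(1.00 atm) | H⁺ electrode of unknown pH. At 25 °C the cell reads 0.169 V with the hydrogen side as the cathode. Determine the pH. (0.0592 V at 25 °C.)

E°_cell = 0.28 V and n = 2.
log Q = n(E° − E)/0.0592 = 2×(0.28 − 0.169)/0.0592 = 3.750.
With Q = [Co²⁺]·P(H₂) / [H⁺]^2, solving for [H⁺] gives log[H⁺] = -2.224, so pH = 2.22.

pH = 2.22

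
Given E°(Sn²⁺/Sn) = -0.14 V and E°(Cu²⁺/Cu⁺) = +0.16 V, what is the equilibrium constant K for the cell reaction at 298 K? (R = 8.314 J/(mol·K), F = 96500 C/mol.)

1.4 × 10^10

E°_cell = +0.16 − (-0.14) = 0.30 V, with n = 2 electrons transferred.
At equilibrium E = 0, so the Nernst equation gives ln K = nFE°/RT = (2)(96500)(0.30)/((8.314)(298)) = 23.37.
K = e^23.37 = 1.4 × 10^10.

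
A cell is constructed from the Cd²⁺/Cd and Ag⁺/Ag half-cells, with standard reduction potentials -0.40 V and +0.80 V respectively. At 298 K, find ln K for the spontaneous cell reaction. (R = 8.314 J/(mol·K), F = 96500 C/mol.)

ln K = 93.5

E°_cell = +0.80 − (-0.40) = 1.20 V, with n = 2 electrons transferred.
At equilibrium E = 0, so the Nernst equation gives ln K = nFE°/RT = (2)(96500)(1.20)/((8.314)(298)) = 93.48.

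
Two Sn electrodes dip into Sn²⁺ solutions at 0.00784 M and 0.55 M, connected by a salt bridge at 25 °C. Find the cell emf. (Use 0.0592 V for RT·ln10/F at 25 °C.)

0.055 V

Both half-cells are Sn²⁺/Sn, so E°_cell = 0. The concentrated side is the cathode; the cell reaction moves Sn²⁺ from high to low concentration with n = 2.
Q = [Sn²⁺]_dilute/[Sn²⁺]_conc = 0.00784/0.55 = 0.0143.
E = 0 − (0.0592/2) log Q = −(0.0592/2)(-1.846) = 0.0546 V.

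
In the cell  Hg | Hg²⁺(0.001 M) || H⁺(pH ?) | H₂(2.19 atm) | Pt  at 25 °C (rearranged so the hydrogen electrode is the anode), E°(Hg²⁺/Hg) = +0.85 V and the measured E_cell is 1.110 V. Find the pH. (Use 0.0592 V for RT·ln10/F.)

E°_cell = 0.85 V and n = 2.
log Q = n(E° − E)/0.0592 = 2×(0.85 − 1.110)/0.0592 = -8.784.
With Q = [H⁺]^2 / ([Hg²⁺]·P(H₂)), solving for [H⁺] gives log[H⁺] = -5.722, so pH = 5.72.

pH = 5.72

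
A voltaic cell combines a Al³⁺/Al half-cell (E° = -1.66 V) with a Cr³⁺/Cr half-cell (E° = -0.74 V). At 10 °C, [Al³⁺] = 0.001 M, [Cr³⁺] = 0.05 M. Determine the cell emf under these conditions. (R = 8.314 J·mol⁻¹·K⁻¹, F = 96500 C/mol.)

The Cr³⁺/Cr couple has the higher reduction potential and acts as the cathode, so E°_cell = -0.74 − (-1.66) = 0.92 V.
Balancing electrons gives n = 3; the reaction quotient is Q = [Al³⁺]/[Cr³⁺] = 0.0200.
E = E° − (RT/nF) ln Q = 0.92 − (8.314×283)/(3×96500) × (-3.912) = 0.920 + 0.032 = 0.952 V.

0.952 V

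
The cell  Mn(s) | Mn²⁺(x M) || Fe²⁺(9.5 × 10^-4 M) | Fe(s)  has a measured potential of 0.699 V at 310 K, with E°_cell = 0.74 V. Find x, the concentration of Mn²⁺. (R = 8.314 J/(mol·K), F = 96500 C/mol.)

From the Nernst equation, ln Q = nF(E° − E)/RT = 2×96500×(0.74 − 0.699)/(8.314×310) = 3.070, so Q = 21.5.
With Q = [Mn²⁺]/[Fe²⁺] and the known concentrations, [Mn²⁺] in the numerator gives [Mn²⁺] = 0.02 M.

0.02 M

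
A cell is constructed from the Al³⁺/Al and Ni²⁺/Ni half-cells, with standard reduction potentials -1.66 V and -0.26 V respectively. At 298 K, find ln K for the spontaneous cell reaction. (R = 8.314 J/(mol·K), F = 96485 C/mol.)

ln K = 327.1

E°_cell = -0.26 − (-1.66) = 1.40 V, with n = 6 electrons transferred.
At equilibrium E = 0, so the Nernst equation gives ln K = nFE°/RT = (6)(96485)(1.40)/((8.314)(298)) = 327.12.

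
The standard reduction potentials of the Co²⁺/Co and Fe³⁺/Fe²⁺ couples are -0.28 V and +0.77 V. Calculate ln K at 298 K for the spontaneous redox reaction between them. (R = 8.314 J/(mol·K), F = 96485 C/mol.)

ln K = 81.8

E°_cell = +0.77 − (-0.28) = 1.05 V, with n = 2 electrons transferred.
At equilibrium E = 0, so the Nernst equation gives ln K = nFE°/RT = (2)(96485)(1.05)/((8.314)(298)) = 81.78.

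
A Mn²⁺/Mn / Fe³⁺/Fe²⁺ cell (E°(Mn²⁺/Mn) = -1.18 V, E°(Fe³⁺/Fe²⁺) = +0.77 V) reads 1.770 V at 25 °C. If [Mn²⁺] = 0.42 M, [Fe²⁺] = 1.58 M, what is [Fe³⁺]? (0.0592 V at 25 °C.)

From the Nernst equation, log Q = n(E° − E)/0.0592 = 2(1.95 − 1.770)/0.0592 = 6.081, so Q = 1.21 × 10^6.
With Q = [Mn²⁺]·[Fe²⁺]^2/[Fe³⁺]^2 and the known concentrations, [Fe³⁺]^2 in the denominator gives [Fe³⁺] = 9.3 × 10^-4 M.

9.3 × 10^-4 M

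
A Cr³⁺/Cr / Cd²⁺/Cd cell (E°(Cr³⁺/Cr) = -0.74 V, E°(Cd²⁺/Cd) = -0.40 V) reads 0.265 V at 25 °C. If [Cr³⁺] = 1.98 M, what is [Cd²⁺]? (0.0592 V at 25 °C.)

From the Nernst equation, log Q = n(E° − E)/0.0592 = 6(0.34 − 0.265)/0.0592 = 7.601, so Q = 3.99 × 10^7.
With Q = [Cr³⁺]^2/[Cd²⁺]^3 and the known concentrations, [Cd²⁺]^3 in the denominator gives [Cd²⁺] = 0.0046 M.

0.0046 M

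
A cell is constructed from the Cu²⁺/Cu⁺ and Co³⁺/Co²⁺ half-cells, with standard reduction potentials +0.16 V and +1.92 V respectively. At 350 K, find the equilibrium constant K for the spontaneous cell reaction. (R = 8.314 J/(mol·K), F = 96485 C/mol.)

E°_cell = +1.92 − (+0.16) = 1.76 V, with n = 1 electron transferred.
At equilibrium E = 0, so the Nernst equation gives ln K = nFE°/RT = (1)(96485)(1.76)/((8.314)(350)) = 58.36.
K = e^58.36 = 2.2 × 10^25.

2.2 × 10^25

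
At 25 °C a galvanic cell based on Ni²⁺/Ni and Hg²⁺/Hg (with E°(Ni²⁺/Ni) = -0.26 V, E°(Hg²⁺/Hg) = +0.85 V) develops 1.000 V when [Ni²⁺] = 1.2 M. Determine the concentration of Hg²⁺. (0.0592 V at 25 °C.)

From the Nernst equation, log Q = n(E° − E)/0.0592 = 2(1.11 − 1.000)/0.0592 = 3.716, so Q = 5200.
With Q = [Ni²⁺]/[Hg²⁺] and the known concentrations, [Hg²⁺] in the denominator gives [Hg²⁺] = 2.3 × 10^-4 M.

2.3 × 10^-4 M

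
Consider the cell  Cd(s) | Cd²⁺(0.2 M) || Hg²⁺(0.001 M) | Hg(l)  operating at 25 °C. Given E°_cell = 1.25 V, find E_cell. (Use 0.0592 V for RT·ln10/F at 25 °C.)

Balancing electrons gives n = 2; the reaction quotient is Q = [Cd²⁺]/[Hg²⁺] = 200.
At 25 °C, E = E° − (0.0592/n) log Q = 1.25 − (0.0592/2)(2.301) = 1.250 − 0.068 = 1.182 V.

1.18 V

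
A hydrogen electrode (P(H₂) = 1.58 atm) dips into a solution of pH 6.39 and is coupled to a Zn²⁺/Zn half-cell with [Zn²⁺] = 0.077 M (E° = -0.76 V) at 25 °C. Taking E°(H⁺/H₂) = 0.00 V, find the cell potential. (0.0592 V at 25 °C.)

0.41 V

The hydrogen couple is the cathode, so E°_cell = 0.76 V; n = 2.
[H⁺] = 10^(−6.39) = 4.1 × 10^-7 M, and Q = [Zn²⁺]·P(H₂) / [H⁺]^2 = 7.33 × 10^11.
E = E° − (0.0592/2) log Q = 0.76 − (0.0592/2)(11.865) = 0.409 V.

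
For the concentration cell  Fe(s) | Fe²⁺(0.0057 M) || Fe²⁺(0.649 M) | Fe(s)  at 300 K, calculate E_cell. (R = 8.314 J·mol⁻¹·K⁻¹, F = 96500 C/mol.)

0.061 V

Both half-cells are Fe²⁺/Fe, so E°_cell = 0. The concentrated side is the cathode; the cell reaction moves Fe²⁺ from high to low concentration with n = 2.
Q = [Fe²⁺]_dilute/[Fe²⁺]_conc = 0.0057/0.649 = 0.00878.
E = 0 − (RT/nF) ln Q = −((8.314×300)/(2×96500))(-4.735) = 0.0612 V.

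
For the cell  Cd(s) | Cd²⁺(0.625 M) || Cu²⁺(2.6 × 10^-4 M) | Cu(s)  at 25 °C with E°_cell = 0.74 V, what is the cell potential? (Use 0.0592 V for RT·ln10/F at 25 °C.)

Balancing electrons gives n = 2; the reaction quotient is Q = [Cd²⁺]/[Cu²⁺] = 2400.
At 25 °C, E = E° − (0.0592/n) log Q = 0.74 − (0.0592/2)(3.381) = 0.740 − 0.100 = 0.640 V.

0.640 V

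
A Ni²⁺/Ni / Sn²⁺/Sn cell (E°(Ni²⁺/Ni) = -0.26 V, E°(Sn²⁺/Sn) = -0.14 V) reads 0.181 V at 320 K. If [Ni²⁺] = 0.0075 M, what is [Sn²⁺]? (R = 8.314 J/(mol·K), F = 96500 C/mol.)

0.63 M

From the Nernst equation, ln Q = nF(E° − E)/RT = 2×96500×(0.12 − 0.181)/(8.314×320) = -4.425, so Q = 0.0120.
With Q = [Ni²⁺]/[Sn²⁺] and the known concentrations, [Sn²⁺] in the denominator gives [Sn²⁺] = 0.63 M.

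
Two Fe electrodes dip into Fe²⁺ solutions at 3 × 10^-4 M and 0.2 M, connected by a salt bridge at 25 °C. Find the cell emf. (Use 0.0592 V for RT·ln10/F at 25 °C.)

0.084 V

Both half-cells are Fe²⁺/Fe, so E°_cell = 0. The concentrated side is the cathode; the cell reaction moves Fe²⁺ from high to low concentration with n = 2.
Q = [Fe²⁺]_dilute/[Fe²⁺]_conc = 3 × 10^-4/0.2 = 0.00150.
E = 0 − (0.0592/2) log Q = −(0.0592/2)(-2.824) = 0.0836 V.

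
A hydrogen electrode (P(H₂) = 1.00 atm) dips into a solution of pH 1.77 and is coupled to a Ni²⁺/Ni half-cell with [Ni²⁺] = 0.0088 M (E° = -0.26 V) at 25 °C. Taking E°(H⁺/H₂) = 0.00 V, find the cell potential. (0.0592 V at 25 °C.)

The hydrogen couple is the cathode, so E°_cell = 0.26 V; n = 2.
[H⁺] = 10^(−1.77) = 0.017 M, and Q = [Ni²⁺]·P(H₂) / [H⁺]^2 = 30.5.
E = E° − (0.0592/2) log Q = 0.26 − (0.0592/2)(1.484) = 0.216 V.

0.22 V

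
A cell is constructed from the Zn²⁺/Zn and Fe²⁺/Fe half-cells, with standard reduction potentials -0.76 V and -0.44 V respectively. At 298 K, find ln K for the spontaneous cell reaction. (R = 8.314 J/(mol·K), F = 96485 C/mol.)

E°_cell = -0.44 − (-0.76) = 0.32 V, with n = 2 electrons transferred.
At equilibrium E = 0, so the Nernst equation gives ln K = nFE°/RT = (2)(96485)(0.32)/((8.314)(298)) = 24.92.

ln K = 24.9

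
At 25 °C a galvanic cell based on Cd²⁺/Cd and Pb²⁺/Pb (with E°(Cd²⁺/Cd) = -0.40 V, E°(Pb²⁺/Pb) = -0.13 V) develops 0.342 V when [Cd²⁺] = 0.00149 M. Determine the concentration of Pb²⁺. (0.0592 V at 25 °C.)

From the Nernst equation, log Q = n(E° − E)/0.0592 = 2(0.27 − 0.342)/0.0592 = -2.432, so Q = 0.00369.
With Q = [Cd²⁺]/[Pb²⁺] and the known concentrations, [Pb²⁺] in the denominator gives [Pb²⁺] = 0.4 M.

0.4 M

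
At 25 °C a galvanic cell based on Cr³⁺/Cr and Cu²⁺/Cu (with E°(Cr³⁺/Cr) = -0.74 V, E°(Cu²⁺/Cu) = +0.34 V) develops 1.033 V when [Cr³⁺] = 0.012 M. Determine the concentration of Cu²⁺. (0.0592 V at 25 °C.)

0.0014 M

From the Nernst equation, log Q = n(E° − E)/0.0592 = 6(1.08 − 1.033)/0.0592 = 4.764, so Q = 5.8 × 10^4.
With Q = [Cr³⁺]^2/[Cu²⁺]^3 and the known concentrations, [Cu²⁺]^3 in the denominator gives [Cu²⁺] = 0.0014 M.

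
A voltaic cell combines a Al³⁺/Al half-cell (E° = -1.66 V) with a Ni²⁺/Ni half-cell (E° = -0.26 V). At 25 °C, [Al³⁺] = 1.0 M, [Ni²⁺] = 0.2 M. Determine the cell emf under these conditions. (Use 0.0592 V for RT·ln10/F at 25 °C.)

1.38 V

The Ni²⁺/Ni couple has the higher reduction potential and acts as the cathode, so E°_cell = -0.26 − (-1.66) = 1.40 V.
Balancing electrons gives n = 6; the reaction quotient is Q = [Al³⁺]^2/[Ni²⁺]^3 = 125.
At 25 °C, E = E° − (0.0592/n) log Q = 1.40 − (0.0592/6)(2.097) = 1.400 − 0.021 = 1.379 V.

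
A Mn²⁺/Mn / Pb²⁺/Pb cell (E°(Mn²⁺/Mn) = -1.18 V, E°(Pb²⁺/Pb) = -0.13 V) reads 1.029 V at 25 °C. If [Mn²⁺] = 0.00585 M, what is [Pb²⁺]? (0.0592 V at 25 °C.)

0.0011 M

From the Nernst equation, log Q = n(E° − E)/0.0592 = 2(1.05 − 1.029)/0.0592 = 0.709, so Q = 5.12.
With Q = [Mn²⁺]/[Pb²⁺] and the known concentrations, [Pb²⁺] in the denominator gives [Pb²⁺] = 0.0011 M.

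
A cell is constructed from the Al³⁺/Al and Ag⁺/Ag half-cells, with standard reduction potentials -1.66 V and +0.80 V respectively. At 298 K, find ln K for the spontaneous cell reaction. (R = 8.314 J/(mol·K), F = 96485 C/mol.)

ln K = 287.4

E°_cell = +0.80 − (-1.66) = 2.46 V, with n = 3 electrons transferred.
At equilibrium E = 0, so the Nernst equation gives ln K = nFE°/RT = (3)(96485)(2.46)/((8.314)(298)) = 287.40.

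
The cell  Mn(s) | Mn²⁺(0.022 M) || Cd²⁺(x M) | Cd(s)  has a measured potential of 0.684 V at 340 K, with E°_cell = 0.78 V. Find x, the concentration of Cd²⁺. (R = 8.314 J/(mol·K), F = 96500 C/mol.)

3.1 × 10^-5 M

From the Nernst equation, ln Q = nF(E° − E)/RT = 2×96500×(0.78 − 0.684)/(8.314×340) = 6.555, so Q = 702.
With Q = [Mn²⁺]/[Cd²⁺] and the known concentrations, [Cd²⁺] in the denominator gives [Cd²⁺] = 3.1 × 10^-5 M.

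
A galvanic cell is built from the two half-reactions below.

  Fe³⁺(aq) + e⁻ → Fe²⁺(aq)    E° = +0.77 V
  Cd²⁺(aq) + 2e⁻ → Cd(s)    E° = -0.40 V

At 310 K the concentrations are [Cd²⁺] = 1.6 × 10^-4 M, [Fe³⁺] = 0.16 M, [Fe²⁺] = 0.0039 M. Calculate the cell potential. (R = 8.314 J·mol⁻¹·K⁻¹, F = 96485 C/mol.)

1.39 V

The Fe³⁺/Fe²⁺ couple has the higher reduction potential and acts as the cathode, so E°_cell = +0.77 − (-0.40) = 1.17 V.
Balancing electrons gives n = 2; the reaction quotient is Q = [Cd²⁺]·[Fe²⁺]^2/[Fe³⁺]^2 = 9.51 × 10^-8.
E = E° − (RT/nF) ln Q = 1.17 − (8.314×310)/(2×96485) × (-16.169) = 1.170 + 0.216 = 1.386 V.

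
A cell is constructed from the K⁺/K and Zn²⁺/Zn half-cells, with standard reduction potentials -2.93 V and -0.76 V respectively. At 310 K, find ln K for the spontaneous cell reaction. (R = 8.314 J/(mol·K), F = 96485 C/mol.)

E°_cell = -0.76 − (-2.93) = 2.17 V, with n = 2 electrons transferred.
At equilibrium E = 0, so the Nernst equation gives ln K = nFE°/RT = (2)(96485)(2.17)/((8.314)(310)) = 162.47.

ln K = 162.5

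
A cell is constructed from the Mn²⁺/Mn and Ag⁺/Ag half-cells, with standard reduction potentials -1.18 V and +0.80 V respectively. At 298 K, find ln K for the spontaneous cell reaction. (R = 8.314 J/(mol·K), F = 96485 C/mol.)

ln K = 154.2

E°_cell = +0.80 − (-1.18) = 1.98 V, with n = 2 electrons transferred.
At equilibrium E = 0, so the Nernst equation gives ln K = nFE°/RT = (2)(96485)(1.98)/((8.314)(298)) = 154.22.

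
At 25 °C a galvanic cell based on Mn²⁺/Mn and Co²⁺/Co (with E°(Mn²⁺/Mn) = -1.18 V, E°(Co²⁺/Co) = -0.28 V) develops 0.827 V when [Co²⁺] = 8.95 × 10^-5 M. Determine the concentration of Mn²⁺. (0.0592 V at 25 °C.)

From the Nernst equation, log Q = n(E° − E)/0.0592 = 2(0.90 − 0.827)/0.0592 = 2.466, so Q = 293.
With Q = [Mn²⁺]/[Co²⁺] and the known concentrations, [Mn²⁺] in the numerator gives [Mn²⁺] = 0.026 M.

0.026 M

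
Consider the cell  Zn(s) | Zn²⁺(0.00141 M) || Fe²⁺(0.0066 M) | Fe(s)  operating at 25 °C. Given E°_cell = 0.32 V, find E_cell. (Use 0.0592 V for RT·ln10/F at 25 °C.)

0.340 V

Balancing electrons gives n = 2; the reaction quotient is Q = [Zn²⁺]/[Fe²⁺] = 0.214.
At 25 °C, E = E° − (0.0592/n) log Q = 0.32 − (0.0592/2)(-0.670) = 0.320 + 0.020 = 0.340 V.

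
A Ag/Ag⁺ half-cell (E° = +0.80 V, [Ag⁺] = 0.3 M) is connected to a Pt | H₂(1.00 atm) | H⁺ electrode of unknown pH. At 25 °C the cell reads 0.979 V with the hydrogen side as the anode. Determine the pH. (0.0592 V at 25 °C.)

E°_cell = 0.80 V and n = 2.
log Q = n(E° − E)/0.0592 = 2×(0.80 − 0.979)/0.0592 = -6.047.
With Q = [H⁺]^2 / ([Ag⁺]^2·P(H₂)), solving for [H⁺] gives log[H⁺] = -3.547, so pH = 3.55.

pH = 3.55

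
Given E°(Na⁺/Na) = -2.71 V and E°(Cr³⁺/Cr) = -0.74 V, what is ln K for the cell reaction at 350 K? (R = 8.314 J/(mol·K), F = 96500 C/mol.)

E°_cell = -0.74 − (-2.71) = 1.97 V, with n = 3 electrons transferred.
At equilibrium E = 0, so the Nernst equation gives ln K = nFE°/RT = (3)(96500)(1.97)/((8.314)(350)) = 195.99.

ln K = 196.0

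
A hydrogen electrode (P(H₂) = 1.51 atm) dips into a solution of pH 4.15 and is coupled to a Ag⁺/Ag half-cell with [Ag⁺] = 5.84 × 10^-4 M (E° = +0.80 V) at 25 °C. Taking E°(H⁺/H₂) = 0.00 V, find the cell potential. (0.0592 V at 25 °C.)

0.86 V

The Ag⁺/Ag couple is the cathode, so E°_cell = 0.80 V; n = 2.
[H⁺] = 10^(−4.15) = 7.1 × 10^-5 M, and Q = [H⁺]^2 / ([Ag⁺]^2·P(H₂)) = 0.00973.
E = E° − (0.0592/2) log Q = 0.80 − (0.0592/2)(-2.012) = 0.860 V.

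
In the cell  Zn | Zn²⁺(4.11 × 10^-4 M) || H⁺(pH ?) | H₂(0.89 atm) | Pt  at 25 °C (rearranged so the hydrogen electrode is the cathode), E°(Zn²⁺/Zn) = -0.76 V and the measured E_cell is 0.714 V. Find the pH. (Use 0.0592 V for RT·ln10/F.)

pH = 2.50

E°_cell = 0.76 V and n = 2.
log Q = n(E° − E)/0.0592 = 2×(0.76 − 0.714)/0.0592 = 1.554.
With Q = [Zn²⁺]·P(H₂) / [H⁺]^2, solving for [H⁺] gives log[H⁺] = -2.495, so pH = 2.50.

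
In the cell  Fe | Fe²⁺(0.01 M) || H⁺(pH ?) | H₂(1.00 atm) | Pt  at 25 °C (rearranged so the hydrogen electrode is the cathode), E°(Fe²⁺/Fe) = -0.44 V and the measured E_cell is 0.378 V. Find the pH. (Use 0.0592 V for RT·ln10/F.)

E°_cell = 0.44 V and n = 2.
log Q = n(E° − E)/0.0592 = 2×(0.44 − 0.378)/0.0592 = 2.095.
With Q = [Fe²⁺]·P(H₂) / [H⁺]^2, solving for [H⁺] gives log[H⁺] = -2.047, so pH = 2.05.

pH = 2.05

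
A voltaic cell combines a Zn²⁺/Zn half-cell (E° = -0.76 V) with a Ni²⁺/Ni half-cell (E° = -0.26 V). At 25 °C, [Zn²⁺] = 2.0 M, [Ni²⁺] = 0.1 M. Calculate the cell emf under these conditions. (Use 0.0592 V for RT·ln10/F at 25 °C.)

The Ni²⁺/Ni couple has the higher reduction potential and acts as the cathode, so E°_cell = -0.26 − (-0.76) = 0.50 V.
Balancing electrons gives n = 2; the reaction quotient is Q = [Zn²⁺]/[Ni²⁺] = 20.0.
At 25 °C, E = E° − (0.0592/n) log Q = 0.50 − (0.0592/2)(1.301) = 0.500 − 0.039 = 0.461 V.

0.461 V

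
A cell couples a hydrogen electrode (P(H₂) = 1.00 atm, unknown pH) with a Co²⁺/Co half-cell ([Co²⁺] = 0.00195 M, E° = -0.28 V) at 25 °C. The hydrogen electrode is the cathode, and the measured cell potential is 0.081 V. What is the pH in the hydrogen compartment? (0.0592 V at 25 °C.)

pH = 4.72

E°_cell = 0.28 V and n = 2.
log Q = n(E° − E)/0.0592 = 2×(0.28 − 0.081)/0.0592 = 6.723.
With Q = [Co²⁺]·P(H₂) / [H⁺]^2, solving for [H⁺] gives log[H⁺] = -4.716, so pH = 4.72.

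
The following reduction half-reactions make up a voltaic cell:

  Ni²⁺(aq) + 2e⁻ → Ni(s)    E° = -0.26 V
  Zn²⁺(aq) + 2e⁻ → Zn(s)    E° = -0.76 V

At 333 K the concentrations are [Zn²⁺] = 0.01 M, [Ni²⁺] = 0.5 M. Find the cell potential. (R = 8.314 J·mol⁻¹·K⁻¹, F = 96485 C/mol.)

0.556 V

The Ni²⁺/Ni couple has the higher reduction potential and acts as the cathode, so E°_cell = -0.26 − (-0.76) = 0.50 V.
Balancing electrons gives n = 2; the reaction quotient is Q = [Zn²⁺]/[Ni²⁺] = 0.0200.
E = E° − (RT/nF) ln Q = 0.50 − (8.314×333)/(2×96485) × (-3.912) = 0.500 + 0.056 = 0.556 V.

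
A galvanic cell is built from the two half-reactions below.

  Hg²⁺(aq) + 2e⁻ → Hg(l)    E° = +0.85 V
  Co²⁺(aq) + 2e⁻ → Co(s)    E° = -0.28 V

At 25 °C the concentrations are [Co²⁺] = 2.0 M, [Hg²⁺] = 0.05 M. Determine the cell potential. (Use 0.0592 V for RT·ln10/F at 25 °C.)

The Hg²⁺/Hg couple has the higher reduction potential and acts as the cathode, so E°_cell = +0.85 − (-0.28) = 1.13 V.
Balancing electrons gives n = 2; the reaction quotient is Q = [Co²⁺]/[Hg²⁺] = 40.0.
At 25 °C, E = E° − (0.0592/n) log Q = 1.13 − (0.0592/2)(1.602) = 1.130 − 0.047 = 1.083 V.

1.08 V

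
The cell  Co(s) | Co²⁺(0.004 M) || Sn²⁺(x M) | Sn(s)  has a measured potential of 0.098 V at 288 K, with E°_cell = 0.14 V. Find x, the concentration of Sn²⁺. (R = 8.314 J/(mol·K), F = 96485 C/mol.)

1.4 × 10^-4 M

From the Nernst equation, ln Q = nF(E° − E)/RT = 2×96485×(0.14 − 0.098)/(8.314×288) = 3.385, so Q = 29.5.
With Q = [Co²⁺]/[Sn²⁺] and the known concentrations, [Sn²⁺] in the denominator gives [Sn²⁺] = 1.4 × 10^-4 M.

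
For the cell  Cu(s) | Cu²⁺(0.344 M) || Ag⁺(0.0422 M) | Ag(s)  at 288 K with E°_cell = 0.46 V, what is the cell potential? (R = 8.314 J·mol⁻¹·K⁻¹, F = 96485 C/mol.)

Balancing electrons gives n = 2; the reaction quotient is Q = [Cu²⁺]/[Ag⁺]^2 = 193.
E = E° − (RT/nF) ln Q = 0.46 − (8.314×288)/(2×96485) × (5.264) = 0.460 − 0.065 = 0.395 V.

0.395 V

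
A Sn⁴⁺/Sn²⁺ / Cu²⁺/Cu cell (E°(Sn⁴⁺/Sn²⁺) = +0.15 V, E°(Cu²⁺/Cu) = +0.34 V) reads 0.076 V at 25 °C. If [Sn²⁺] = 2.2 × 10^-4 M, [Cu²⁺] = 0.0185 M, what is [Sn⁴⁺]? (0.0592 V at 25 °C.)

0.029 M

From the Nernst equation, log Q = n(E° − E)/0.0592 = 2(0.19 − 0.076)/0.0592 = 3.851, so Q = 7100.
With Q = [Sn⁴⁺]/([Sn²⁺]·[Cu²⁺]) and the known concentrations, [Sn⁴⁺] in the numerator gives [Sn⁴⁺] = 0.029 M.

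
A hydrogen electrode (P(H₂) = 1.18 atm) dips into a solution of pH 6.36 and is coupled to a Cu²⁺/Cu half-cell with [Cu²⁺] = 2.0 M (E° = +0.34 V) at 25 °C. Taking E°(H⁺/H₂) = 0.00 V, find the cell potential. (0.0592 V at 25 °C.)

The Cu²⁺/Cu couple is the cathode, so E°_cell = 0.34 V; n = 2.
[H⁺] = 10^(−6.36) = 4.4 × 10^-7 M, and Q = [H⁺]^2 / ([Cu²⁺]·P(H₂)) = 8.07 × 10^-14.
E = E° − (0.0592/2) log Q = 0.34 − (0.0592/2)(-13.093) = 0.728 V.

0.73 V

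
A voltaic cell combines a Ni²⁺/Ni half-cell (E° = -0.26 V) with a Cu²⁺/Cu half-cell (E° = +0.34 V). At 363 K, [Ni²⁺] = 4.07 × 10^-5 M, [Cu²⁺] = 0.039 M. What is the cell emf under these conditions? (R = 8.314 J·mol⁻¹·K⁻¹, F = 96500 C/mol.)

0.707 V

The Cu²⁺/Cu couple has the higher reduction potential and acts as the cathode, so E°_cell = +0.34 − (-0.26) = 0.60 V.
Balancing electrons gives n = 2; the reaction quotient is Q = [Ni²⁺]/[Cu²⁺] = 0.00104.
E = E° − (RT/nF) ln Q = 0.60 − (8.314×363)/(2×96500) × (-6.865) = 0.600 + 0.107 = 0.707 V.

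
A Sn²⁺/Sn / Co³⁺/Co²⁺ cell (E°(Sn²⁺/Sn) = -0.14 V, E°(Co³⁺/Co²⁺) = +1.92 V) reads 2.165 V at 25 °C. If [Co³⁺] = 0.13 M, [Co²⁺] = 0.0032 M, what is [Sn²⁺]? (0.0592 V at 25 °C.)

0.47 M

From the Nernst equation, log Q = n(E° − E)/0.0592 = 2(2.06 − 2.165)/0.0592 = -3.547, so Q = 2.84 × 10^-4.
With Q = [Sn²⁺]·[Co²⁺]^2/[Co³⁺]^2 and the known concentrations, [Sn²⁺] in the numerator gives [Sn²⁺] = 0.47 M.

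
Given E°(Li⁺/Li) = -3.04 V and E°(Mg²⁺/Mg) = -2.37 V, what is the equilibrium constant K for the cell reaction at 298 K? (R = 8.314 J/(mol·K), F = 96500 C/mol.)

E°_cell = -2.37 − (-3.04) = 0.67 V, with n = 2 electrons transferred.
At equilibrium E = 0, so the Nernst equation gives ln K = nFE°/RT = (2)(96500)(0.67)/((8.314)(298)) = 52.19.
K = e^52.19 = 4.6 × 10^22.

4.6 × 10^22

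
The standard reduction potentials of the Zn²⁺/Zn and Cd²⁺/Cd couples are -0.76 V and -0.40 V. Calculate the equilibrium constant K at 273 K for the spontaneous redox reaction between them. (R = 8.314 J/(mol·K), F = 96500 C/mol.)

2 × 10^13

E°_cell = -0.40 − (-0.76) = 0.36 V, with n = 2 electrons transferred.
At equilibrium E = 0, so the Nernst equation gives ln K = nFE°/RT = (2)(96500)(0.36)/((8.314)(273)) = 30.61.
K = e^30.61 = 2 × 10^13.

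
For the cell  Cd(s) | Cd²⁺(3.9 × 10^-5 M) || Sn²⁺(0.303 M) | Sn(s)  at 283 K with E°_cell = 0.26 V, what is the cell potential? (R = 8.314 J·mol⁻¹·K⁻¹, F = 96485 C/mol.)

0.369 V

Balancing electrons gives n = 2; the reaction quotient is Q = [Cd²⁺]/[Sn²⁺] = 1.29 × 10^-4.
E = E° − (RT/nF) ln Q = 0.26 − (8.314×283)/(2×96485) × (-8.958) = 0.260 + 0.109 = 0.369 V.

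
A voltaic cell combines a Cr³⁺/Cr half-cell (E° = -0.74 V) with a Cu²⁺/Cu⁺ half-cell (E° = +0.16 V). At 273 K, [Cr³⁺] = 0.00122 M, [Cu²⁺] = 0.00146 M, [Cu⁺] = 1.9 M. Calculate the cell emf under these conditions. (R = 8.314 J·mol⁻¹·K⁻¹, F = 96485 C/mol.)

The Cu²⁺/Cu⁺ couple has the higher reduction potential and acts as the cathode, so E°_cell = +0.16 − (-0.74) = 0.90 V.
Balancing electrons gives n = 3; the reaction quotient is Q = [Cr³⁺]·[Cu⁺]^3/[Cu²⁺]^3 = 2.69 × 10^6.
E = E° − (RT/nF) ln Q = 0.90 − (8.314×273)/(3×96485) × (14.805) = 0.900 − 0.116 = 0.784 V.

0.784 V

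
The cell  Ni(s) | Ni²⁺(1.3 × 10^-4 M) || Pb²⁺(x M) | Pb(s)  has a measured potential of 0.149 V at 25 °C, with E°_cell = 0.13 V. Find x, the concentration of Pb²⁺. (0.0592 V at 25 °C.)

From the Nernst equation, log Q = n(E° − E)/0.0592 = 2(0.13 − 0.149)/0.0592 = -0.642, so Q = 0.228.
With Q = [Ni²⁺]/[Pb²⁺] and the known concentrations, [Pb²⁺] in the denominator gives [Pb²⁺] = 5.7 × 10^-4 M.

5.7 × 10^-4 M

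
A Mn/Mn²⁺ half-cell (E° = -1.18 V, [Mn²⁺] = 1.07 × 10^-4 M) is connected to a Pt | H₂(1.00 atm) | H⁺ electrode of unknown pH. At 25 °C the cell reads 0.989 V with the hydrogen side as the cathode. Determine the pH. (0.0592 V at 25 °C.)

E°_cell = 1.18 V and n = 2.
log Q = n(E° − E)/0.0592 = 2×(1.18 − 0.989)/0.0592 = 6.453.
With Q = [Mn²⁺]·P(H₂) / [H⁺]^2, solving for [H⁺] gives log[H⁺] = -5.212, so pH = 5.21.

pH = 5.21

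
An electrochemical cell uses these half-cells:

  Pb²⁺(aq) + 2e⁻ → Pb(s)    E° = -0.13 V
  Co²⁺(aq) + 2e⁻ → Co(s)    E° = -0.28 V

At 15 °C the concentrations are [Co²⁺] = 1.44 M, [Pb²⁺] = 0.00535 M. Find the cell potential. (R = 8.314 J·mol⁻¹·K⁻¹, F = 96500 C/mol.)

The Pb²⁺/Pb couple has the higher reduction potential and acts as the cathode, so E°_cell = -0.13 − (-0.28) = 0.15 V.
Balancing electrons gives n = 2; the reaction quotient is Q = [Co²⁺]/[Pb²⁺] = 269.
E = E° − (RT/nF) ln Q = 0.15 − (8.314×288)/(2×96500) × (5.595) = 0.150 − 0.069 = 0.081 V.

0.081 V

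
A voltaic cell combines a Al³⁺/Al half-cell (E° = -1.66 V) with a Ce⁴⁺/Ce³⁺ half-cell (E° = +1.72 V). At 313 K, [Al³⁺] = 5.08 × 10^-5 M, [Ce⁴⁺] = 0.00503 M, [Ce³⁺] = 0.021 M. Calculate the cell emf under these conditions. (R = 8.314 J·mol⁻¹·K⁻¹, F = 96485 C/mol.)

The Ce⁴⁺/Ce³⁺ couple has the higher reduction potential and acts as the cathode, so E°_cell = +1.72 − (-1.66) = 3.38 V.
Balancing electrons gives n = 3; the reaction quotient is Q = [Al³⁺]·[Ce³⁺]^3/[Ce⁴⁺]^3 = 0.00370.
E = E° − (RT/nF) ln Q = 3.38 − (8.314×313)/(3×96485) × (-5.600) = 3.380 + 0.050 = 3.430 V.

3.43 V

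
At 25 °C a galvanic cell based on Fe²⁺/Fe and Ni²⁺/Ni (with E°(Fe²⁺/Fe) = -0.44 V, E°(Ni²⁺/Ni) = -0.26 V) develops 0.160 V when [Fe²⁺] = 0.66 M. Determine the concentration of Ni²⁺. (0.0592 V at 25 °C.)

0.14 M

From the Nernst equation, log Q = n(E° − E)/0.0592 = 2(0.18 − 0.160)/0.0592 = 0.676, so Q = 4.74.
With Q = [Fe²⁺]/[Ni²⁺] and the known concentrations, [Ni²⁺] in the denominator gives [Ni²⁺] = 0.14 M.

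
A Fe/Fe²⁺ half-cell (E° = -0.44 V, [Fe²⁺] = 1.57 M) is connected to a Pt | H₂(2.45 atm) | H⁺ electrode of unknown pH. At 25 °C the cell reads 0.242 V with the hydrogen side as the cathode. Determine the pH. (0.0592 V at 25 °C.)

pH = 3.05

E°_cell = 0.44 V and n = 2.
log Q = n(E° − E)/0.0592 = 2×(0.44 − 0.242)/0.0592 = 6.689.
With Q = [Fe²⁺]·P(H₂) / [H⁺]^2, solving for [H⁺] gives log[H⁺] = -3.052, so pH = 3.05.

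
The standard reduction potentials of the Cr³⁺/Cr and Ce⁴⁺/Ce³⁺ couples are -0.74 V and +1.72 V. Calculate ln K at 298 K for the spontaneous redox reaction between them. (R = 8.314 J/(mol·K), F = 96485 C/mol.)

E°_cell = +1.72 − (-0.74) = 2.46 V, with n = 3 electrons transferred.
At equilibrium E = 0, so the Nernst equation gives ln K = nFE°/RT = (3)(96485)(2.46)/((8.314)(298)) = 287.40.

ln K = 287.4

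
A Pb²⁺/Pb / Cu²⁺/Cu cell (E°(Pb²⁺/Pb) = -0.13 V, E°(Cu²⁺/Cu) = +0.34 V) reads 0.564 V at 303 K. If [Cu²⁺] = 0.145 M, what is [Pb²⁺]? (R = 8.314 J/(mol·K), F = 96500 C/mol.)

From the Nernst equation, ln Q = nF(E° − E)/RT = 2×96500×(0.47 − 0.564)/(8.314×303) = -7.202, so Q = 7.45 × 10^-4.
With Q = [Pb²⁺]/[Cu²⁺] and the known concentrations, [Pb²⁺] in the numerator gives [Pb²⁺] = 1.1 × 10^-4 M.

1.1 × 10^-4 M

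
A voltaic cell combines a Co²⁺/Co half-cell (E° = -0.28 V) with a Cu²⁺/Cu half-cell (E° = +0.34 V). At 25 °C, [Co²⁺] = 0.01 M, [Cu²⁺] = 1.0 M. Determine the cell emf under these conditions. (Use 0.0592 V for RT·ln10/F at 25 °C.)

0.679 V

The Cu²⁺/Cu couple has the higher reduction potential and acts as the cathode, so E°_cell = +0.34 − (-0.28) = 0.62 V.
Balancing electrons gives n = 2; the reaction quotient is Q = [Co²⁺]/[Cu²⁺] = 0.0100.
At 25 °C, E = E° − (0.0592/n) log Q = 0.62 − (0.0592/2)(-2.000) = 0.620 + 0.059 = 0.679 V.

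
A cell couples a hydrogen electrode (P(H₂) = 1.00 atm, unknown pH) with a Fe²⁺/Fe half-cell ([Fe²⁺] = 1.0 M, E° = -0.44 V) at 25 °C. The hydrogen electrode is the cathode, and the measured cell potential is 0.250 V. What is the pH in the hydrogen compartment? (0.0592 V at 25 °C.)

E°_cell = 0.44 V and n = 2.
log Q = n(E° − E)/0.0592 = 2×(0.44 − 0.250)/0.0592 = 6.419.
With Q = [Fe²⁺]·P(H₂) / [H⁺]^2, solving for [H⁺] gives log[H⁺] = -3.209, so pH = 3.21.

pH = 3.21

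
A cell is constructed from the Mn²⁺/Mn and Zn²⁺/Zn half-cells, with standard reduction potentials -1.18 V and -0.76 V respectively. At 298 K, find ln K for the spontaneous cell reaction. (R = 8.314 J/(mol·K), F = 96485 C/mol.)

E°_cell = -0.76 − (-1.18) = 0.42 V, with n = 2 electrons transferred.
At equilibrium E = 0, so the Nernst equation gives ln K = nFE°/RT = (2)(96485)(0.42)/((8.314)(298)) = 32.71.

ln K = 32.7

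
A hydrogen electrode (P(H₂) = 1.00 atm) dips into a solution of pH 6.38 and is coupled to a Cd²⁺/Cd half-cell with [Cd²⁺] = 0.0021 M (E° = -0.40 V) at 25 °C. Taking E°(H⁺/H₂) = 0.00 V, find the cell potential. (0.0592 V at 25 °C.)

The hydrogen couple is the cathode, so E°_cell = 0.40 V; n = 2.
[H⁺] = 10^(−6.38) = 4.2 × 10^-7 M, and Q = [Cd²⁺]·P(H₂) / [H⁺]^2 = 1.21 × 10^10.
E = E° − (0.0592/2) log Q = 0.40 − (0.0592/2)(10.082) = 0.102 V.

0.10 V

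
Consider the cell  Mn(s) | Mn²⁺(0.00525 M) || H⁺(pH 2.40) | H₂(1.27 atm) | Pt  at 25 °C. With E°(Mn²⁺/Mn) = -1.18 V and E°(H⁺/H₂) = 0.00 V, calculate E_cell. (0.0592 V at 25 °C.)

The hydrogen couple is the cathode, so E°_cell = 1.18 V; n = 2.
[H⁺] = 10^(−2.40) = 0.0040 M, and Q = [Mn²⁺]·P(H₂) / [H⁺]^2 = 421.
E = E° − (0.0592/2) log Q = 1.18 − (0.0592/2)(2.624) = 1.102 V.

1.10 V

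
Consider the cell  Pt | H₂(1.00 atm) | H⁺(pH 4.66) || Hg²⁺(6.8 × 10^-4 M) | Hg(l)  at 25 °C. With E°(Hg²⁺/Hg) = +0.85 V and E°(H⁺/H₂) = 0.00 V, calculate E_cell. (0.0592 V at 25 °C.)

The Hg²⁺/Hg couple is the cathode, so E°_cell = 0.85 V; n = 2.
[H⁺] = 10^(−4.66) = 2.2 × 10^-5 M, and Q = [H⁺]^2 / ([Hg²⁺]·P(H₂)) = 7.04 × 10^-7.
E = E° − (0.0592/2) log Q = 0.85 − (0.0592/2)(-6.153) = 1.032 V.

1.03 V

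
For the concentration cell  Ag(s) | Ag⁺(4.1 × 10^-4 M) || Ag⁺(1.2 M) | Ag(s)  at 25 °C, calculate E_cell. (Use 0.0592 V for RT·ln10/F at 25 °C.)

Both half-cells are Ag⁺/Ag, so E°_cell = 0. The concentrated side is the cathode; the cell reaction moves Ag⁺ from high to low concentration with n = 1.
Q = [Ag⁺]_dilute/[Ag⁺]_conc = 4.1 × 10^-4/1.2 = 3.42 × 10^-4.
E = 0 − (0.0592/1) log Q = −(0.0592/1)(-3.466) = 0.2052 V.

0.21 V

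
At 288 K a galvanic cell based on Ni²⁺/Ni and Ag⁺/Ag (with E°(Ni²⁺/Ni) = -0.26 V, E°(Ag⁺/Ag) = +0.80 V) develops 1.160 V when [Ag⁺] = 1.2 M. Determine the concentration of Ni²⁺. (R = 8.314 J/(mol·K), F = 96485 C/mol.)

4.6 × 10^-4 M

From the Nernst equation, ln Q = nF(E° − E)/RT = 2×96485×(1.06 − 1.160)/(8.314×288) = -8.059, so Q = 3.16 × 10^-4.
With Q = [Ni²⁺]/[Ag⁺]^2 and the known concentrations, [Ni²⁺] in the numerator gives [Ni²⁺] = 4.6 × 10^-4 M.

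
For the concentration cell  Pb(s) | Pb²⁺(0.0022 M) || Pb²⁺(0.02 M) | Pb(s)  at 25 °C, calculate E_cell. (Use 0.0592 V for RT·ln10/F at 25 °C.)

Both half-cells are Pb²⁺/Pb, so E°_cell = 0. The concentrated side is the cathode; the cell reaction moves Pb²⁺ from high to low concentration with n = 2.
Q = [Pb²⁺]_dilute/[Pb²⁺]_conc = 0.0022/0.02 = 0.110.
E = 0 − (0.0592/2) log Q = −(0.0592/2)(-0.959) = 0.0284 V.

0.028 V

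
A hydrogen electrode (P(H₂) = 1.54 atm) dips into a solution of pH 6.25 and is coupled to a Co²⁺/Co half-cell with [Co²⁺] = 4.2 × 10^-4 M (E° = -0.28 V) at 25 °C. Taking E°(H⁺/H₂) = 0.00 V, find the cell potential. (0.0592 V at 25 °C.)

The hydrogen couple is the cathode, so E°_cell = 0.28 V; n = 2.
[H⁺] = 10^(−6.25) = 5.6 × 10^-7 M, and Q = [Co²⁺]·P(H₂) / [H⁺]^2 = 2.05 × 10^9.
E = E° − (0.0592/2) log Q = 0.28 − (0.0592/2)(9.311) = 0.004 V.

0.004 V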